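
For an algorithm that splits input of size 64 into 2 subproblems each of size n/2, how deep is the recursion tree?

For divide and conquer with division factor 2:

Problem sizes at each level:
Level 0: 64
Level 1: 32
Level 2: 16
Level 3: 8
Level 4: 4
Level 5: 2
Level 6: 1

The root is level 0 and the size-1 base case is level 6 (the tree spans levels 0 through 6, i.e. 7 levels counting the root), so the depth is the number of divisions: log_2(64) = 6

The recursion tree depth is log_2(64) = 6. At each level, the problem size is divided by 2, so it takes 6 divisions to reduce to a base case of size 1. The algorithm makes 2 recursive calls at each level.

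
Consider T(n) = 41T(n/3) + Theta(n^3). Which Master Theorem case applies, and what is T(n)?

Master Theorem for T(n) = 41T(n/3) + O(n^3):

a = 41, b = 3, c = 3
log_b(a) = log_3(41) = 3.3802

Case 1: c = 3 < log_3(41) = 3.3802
T(n) = O(n^(log_3 41))

For T(n) = 41T(n/3) + O(n^3): log_3(41) = 3.3802. This is Case 1 of the Master Theorem (c < log_b(a), work dominated by leaves), giving O(n^(log_3 41)).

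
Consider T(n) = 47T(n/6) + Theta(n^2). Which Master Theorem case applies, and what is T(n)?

Master Theorem for T(n) = 47T(n/6) + O(n^2):

a = 47, b = 6, c = 2
log_b(a) = log_6(47) = 2.1488

Case 1: c = 2 < log_6(47) = 2.1488
T(n) = O(n^(log_6 47))

For T(n) = 47T(n/6) + O(n^2): log_6(47) = 2.1488. This is Case 1 of the Master Theorem (c < log_b(a), work dominated by leaves), giving O(n^(log_6 47)).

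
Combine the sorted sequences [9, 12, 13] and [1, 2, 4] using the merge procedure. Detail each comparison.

Merging process:

Compare 9 vs 1: take 1 from right. Merged: [1]
Compare 9 vs 2: take 2 from right. Merged: [1, 2]
Compare 9 vs 4: take 4 from right. Merged: [1, 2, 4]
Append remaining from left: [9, 12, 13]. Merged: [1, 2, 4, 9, 12, 13]

Final merged array: [1, 2, 4, 9, 12, 13]
Total comparisons: 3

The merged array is [1, 2, 4, 9, 12, 13], requiring 3 comparisons. The merge step runs in O(n) time where n is the total number of elements.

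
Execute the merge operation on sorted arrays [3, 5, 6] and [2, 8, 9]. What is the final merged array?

Merging process:

Compare 3 vs 2: take 2 from right. Merged: [2]
Compare 3 vs 8: take 3 from left. Merged: [2, 3]
Compare 5 vs 8: take 5 from left. Merged: [2, 3, 5]
Compare 6 vs 8: take 6 from left. Merged: [2, 3, 5, 6]
Append remaining from right: [8, 9]. Merged: [2, 3, 5, 6, 8, 9]

Final merged array: [2, 3, 5, 6, 8, 9]
Total comparisons: 4

The merged array is [2, 3, 5, 6, 8, 9], requiring 4 comparisons. The merge step runs in O(n) time where n is the total number of elements.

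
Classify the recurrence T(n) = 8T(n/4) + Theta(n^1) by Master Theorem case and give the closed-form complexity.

Master Theorem for T(n) = 8T(n/4) + O(n^1):

a = 8, b = 4, c = 1
log_b(a) = log_4(8) = 1.5000

Case 1: c = 1 < log_4(8) = 1.5000
T(n) = O(n^(log_4 8))

For T(n) = 8T(n/4) + O(n^1): log_4(8) = 1.5000. This is Case 1 of the Master Theorem (c < log_b(a), work dominated by leaves), giving O(n^(log_4 8)).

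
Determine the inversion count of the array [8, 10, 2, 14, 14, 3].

Finding inversions in [8, 10, 2, 14, 14, 3]:

(0, 2): arr[0]=8 > arr[2]=2
(0, 5): arr[0]=8 > arr[5]=3
(1, 2): arr[1]=10 > arr[2]=2
(1, 5): arr[1]=10 > arr[5]=3
(3, 5): arr[3]=14 > arr[5]=3
(4, 5): arr[4]=14 > arr[5]=3

Total inversions: 6

The array has 6 inversion(s): (0,2), (0,5), (1,2), (1,5), (3,5), (4,5). Each pair (i,j) satisfies i < j and arr[i] > arr[j].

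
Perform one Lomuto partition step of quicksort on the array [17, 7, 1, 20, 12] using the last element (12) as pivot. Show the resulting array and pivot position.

Lomuto partition with pivot = 12:

Initial array: [17, 7, 1, 20, 12]

arr[0]=17 > 12: no swap
arr[1]=7 <= 12: swap with position 0, array becomes [7, 17, 1, 20, 12]
arr[2]=1 <= 12: swap with position 1, array becomes [7, 1, 17, 20, 12]
arr[3]=20 > 12: no swap

Place pivot at position 2: [7, 1, 12, 20, 17]
Pivot position: 2

After partitioning with pivot 12, the array becomes [7, 1, 12, 20, 17]. The pivot is placed at index 2. All elements to the left of the pivot are <= 12, and all elements to the right are > 12.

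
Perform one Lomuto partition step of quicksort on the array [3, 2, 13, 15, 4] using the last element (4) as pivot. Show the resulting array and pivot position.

Lomuto partition with pivot = 4:

Initial array: [3, 2, 13, 15, 4]

arr[0]=3 <= 4: swap with position 0, array becomes [3, 2, 13, 15, 4]
arr[1]=2 <= 4: swap with position 1, array becomes [3, 2, 13, 15, 4]
arr[2]=13 > 4: no swap
arr[3]=15 > 4: no swap

Place pivot at position 2: [3, 2, 4, 15, 13]
Pivot position: 2

After partitioning with pivot 4, the array becomes [3, 2, 4, 15, 13]. The pivot is placed at index 2. All elements to the left of the pivot are <= 4, and all elements to the right are > 4.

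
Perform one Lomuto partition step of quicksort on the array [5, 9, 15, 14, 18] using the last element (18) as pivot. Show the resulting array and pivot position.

Lomuto partition with pivot = 18:

Initial array: [5, 9, 15, 14, 18]

arr[0]=5 <= 18: swap with position 0, array becomes [5, 9, 15, 14, 18]
arr[1]=9 <= 18: swap with position 1, array becomes [5, 9, 15, 14, 18]
arr[2]=15 <= 18: swap with position 2, array becomes [5, 9, 15, 14, 18]
arr[3]=14 <= 18: swap with position 3, array becomes [5, 9, 15, 14, 18]

Place pivot at position 4: [5, 9, 15, 14, 18]
Pivot position: 4

After partitioning with pivot 18, the array becomes [5, 9, 15, 14, 18]. The pivot is placed at index 4. All elements to the left of the pivot are <= 18, and all elements to the right are > 18.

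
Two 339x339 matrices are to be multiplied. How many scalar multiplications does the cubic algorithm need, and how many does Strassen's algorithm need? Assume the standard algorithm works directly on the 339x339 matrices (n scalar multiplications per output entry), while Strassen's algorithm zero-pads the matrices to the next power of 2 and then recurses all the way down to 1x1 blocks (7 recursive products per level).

Matrix multiplication for 339x339 matrices:

Strassen's algorithm requires power-of-2 dimensions. Pad 339x339 to 512x512 (next power of 2).

Standard algorithm: 339^3 = 38958219 multiplications
Strassen's algorithm: 7^(log2(512)) = 7^9 = 40353607 multiplications
Difference: 38958219 - 40353607 = -1395388 (Strassen uses MORE here due to padding overhead — for small or just-over-power-of-2 n, padding can outweigh the per-level savings)

Standard: 38958219 multiplications (339^3). Strassen: 40353607 multiplications (7^9, after padding to 512x512). Strassen reduces 8 recursive multiplications to 7 at each level.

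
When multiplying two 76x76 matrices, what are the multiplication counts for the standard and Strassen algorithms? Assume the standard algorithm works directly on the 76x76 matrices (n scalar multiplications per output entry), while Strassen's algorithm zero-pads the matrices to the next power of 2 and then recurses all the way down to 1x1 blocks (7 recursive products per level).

Matrix multiplication for 76x76 matrices:

Strassen's algorithm requires power-of-2 dimensions. Pad 76x76 to 128x128 (next power of 2).

Standard algorithm: 76^3 = 438976 multiplications
Strassen's algorithm: 7^(log2(128)) = 7^7 = 823543 multiplications
Difference: 438976 - 823543 = -384567 (Strassen uses MORE here due to padding overhead — for small or just-over-power-of-2 n, padding can outweigh the per-level savings)

Standard: 438976 multiplications (76^3). Strassen: 823543 multiplications (7^7, after padding to 128x128). Strassen reduces 8 recursive multiplications to 7 at each level.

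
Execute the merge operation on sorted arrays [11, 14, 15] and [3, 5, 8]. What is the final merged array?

Merging process:

Compare 11 vs 3: take 3 from right. Merged: [3]
Compare 11 vs 5: take 5 from right. Merged: [3, 5]
Compare 11 vs 8: take 8 from right. Merged: [3, 5, 8]
Append remaining from left: [11, 14, 15]. Merged: [3, 5, 8, 11, 14, 15]

Final merged array: [3, 5, 8, 11, 14, 15]
Total comparisons: 3

The merged array is [3, 5, 8, 11, 14, 15], requiring 3 comparisons. The merge step runs in O(n) time where n is the total number of elements.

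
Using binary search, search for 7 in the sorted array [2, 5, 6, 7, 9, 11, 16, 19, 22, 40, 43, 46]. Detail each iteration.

Binary search for 7 in [2, 5, 6, 7, 9, 11, 16, 19, 22, 40, 43, 46]:

lo=0, hi=11, mid=5, arr[mid]=11 -> 11 > 7, search left half
lo=0, hi=4, mid=2, arr[mid]=6 -> 6 < 7, search right half
lo=3, hi=4, mid=3, arr[mid]=7 -> Found target at index 3!

Binary search finds 7 at index 3 after 3 comparisons. The search repeatedly halves the search space by comparing with the middle element.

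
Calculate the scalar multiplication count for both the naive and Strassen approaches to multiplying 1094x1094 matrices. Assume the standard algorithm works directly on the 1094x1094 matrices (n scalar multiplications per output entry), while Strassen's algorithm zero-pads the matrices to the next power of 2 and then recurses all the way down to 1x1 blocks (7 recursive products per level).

Matrix multiplication for 1094x1094 matrices:

Strassen's algorithm requires power-of-2 dimensions. Pad 1094x1094 to 2048x2048 (next power of 2).

Standard algorithm: 1094^3 = 1309338584 multiplications
Strassen's algorithm: 7^(log2(2048)) = 7^11 = 1977326743 multiplications
Difference: 1309338584 - 1977326743 = -667988159 (Strassen uses MORE here due to padding overhead — for small or just-over-power-of-2 n, padding can outweigh the per-level savings)

Standard: 1309338584 multiplications (1094^3). Strassen: 1977326743 multiplications (7^11, after padding to 2048x2048). Strassen reduces 8 recursive multiplications to 7 at each level.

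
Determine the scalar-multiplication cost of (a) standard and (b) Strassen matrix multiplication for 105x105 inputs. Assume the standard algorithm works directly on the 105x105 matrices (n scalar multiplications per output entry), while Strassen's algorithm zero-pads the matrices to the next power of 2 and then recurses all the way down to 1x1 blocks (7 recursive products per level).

Matrix multiplication for 105x105 matrices:

Strassen's algorithm requires power-of-2 dimensions. Pad 105x105 to 128x128 (next power of 2).

Standard algorithm: 105^3 = 1157625 multiplications
Strassen's algorithm: 7^(log2(128)) = 7^7 = 823543 multiplications
Savings: 1157625 - 823543 = 334082 multiplications

Standard: 1157625 multiplications (105^3). Strassen: 823543 multiplications (7^7, after padding to 128x128). Strassen reduces 8 recursive multiplications to 7 at each level.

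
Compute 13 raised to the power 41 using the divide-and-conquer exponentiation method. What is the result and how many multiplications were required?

Computing 13^41 by squaring (build up from 13^1; each line after the first costs one multiplication):

13^1 = 13
13^2 = (13^1)^2 = 13^2 = 169
13^4 = (13^2)^2 = 169^2 = 28561
13^5 = 13 * 13^4 = 13 * 28561 = 371293
13^10 = (13^5)^2 = 371293^2 = 137858491849
13^20 = (13^10)^2 = 137858491849^2 = 19004963774880799438801
13^40 = (13^20)^2 = 19004963774880799438801^2 = 361188648084531445929920877641340156544317601
13^41 = 13 * 13^40 = 13 * 361188648084531445929920877641340156544317601 = 4695452425098908797088971409337422035076128813

Result: 4695452425098908797088971409337422035076128813
Multiplications needed: 7 (7 lines after 13^1)

13^41 = 4695452425098908797088971409337422035076128813. Using exponentiation by squaring, this requires 7 multiplications. The key idea: if the exponent is even, square the half-power; if odd, multiply by the base once.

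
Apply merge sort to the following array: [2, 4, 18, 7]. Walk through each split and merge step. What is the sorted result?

Merge sort trace:

Split: [2, 4, 18, 7] -> [2, 4] and [18, 7]
  Split: [2, 4] -> [2] and [4]
  Merge: [2] + [4] -> [2, 4]
  Split: [18, 7] -> [18] and [7]
  Merge: [18] + [7] -> [7, 18]
Merge: [2, 4] + [7, 18] -> [2, 4, 7, 18]

Final sorted array: [2, 4, 7, 18]

The merge sort proceeds by recursively splitting the array and merging sorted halves.
After all merges, the sorted array is [2, 4, 7, 18].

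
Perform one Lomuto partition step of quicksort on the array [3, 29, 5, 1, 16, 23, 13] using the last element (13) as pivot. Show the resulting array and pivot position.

Lomuto partition with pivot = 13:

Initial array: [3, 29, 5, 1, 16, 23, 13]

arr[0]=3 <= 13: swap with position 0, array becomes [3, 29, 5, 1, 16, 23, 13]
arr[1]=29 > 13: no swap
arr[2]=5 <= 13: swap with position 1, array becomes [3, 5, 29, 1, 16, 23, 13]
arr[3]=1 <= 13: swap with position 2, array becomes [3, 5, 1, 29, 16, 23, 13]
arr[4]=16 > 13: no swap
arr[5]=23 > 13: no swap

Place pivot at position 3: [3, 5, 1, 13, 16, 23, 29]
Pivot position: 3

After partitioning with pivot 13, the array becomes [3, 5, 1, 13, 16, 23, 29]. The pivot is placed at index 3. All elements to the left of the pivot are <= 13, and all elements to the right are > 13.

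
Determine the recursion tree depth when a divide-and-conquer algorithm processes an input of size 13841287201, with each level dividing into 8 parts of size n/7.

For divide and conquer with division factor 7:

Problem sizes at each level:
Level 0: 13841287201
Level 1: 1977326743
Level 2: 282475249
Level 3: 40353607
Level 4: 5764801
Level 5: 823543
Level 6: 117649
Level 7: 16807
Level 8: 2401
Level 9: 343
Level 10: 49
Level 11: 7
Level 12: 1

The root is level 0 and the size-1 base case is level 12 (the tree spans levels 0 through 12, i.e. 13 levels counting the root), so the depth is the number of divisions: log_7(13841287201) = 12

The recursion tree depth is log_7(13841287201) = 12. At each level, the problem size is divided by 7, so it takes 12 divisions to reduce to a base case of size 1. The algorithm makes 8 recursive calls at each level.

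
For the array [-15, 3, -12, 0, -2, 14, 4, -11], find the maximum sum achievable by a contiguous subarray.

Using Kadane's algorithm on [-15, 3, -12, 0, -2, 14, 4, -11]:

Scanning through the array:
Position 1 (value 3): max_ending_here = 3, max_so_far = 3
Position 2 (value -12): max_ending_here = -9, max_so_far = 3
Position 3 (value 0): max_ending_here = 0, max_so_far = 3
Position 4 (value -2): max_ending_here = -2, max_so_far = 3
Position 5 (value 14): max_ending_here = 14, max_so_far = 14
Position 6 (value 4): max_ending_here = 18, max_so_far = 18
Position 7 (value -11): max_ending_here = 7, max_so_far = 18

Maximum subarray: [14, 4]
Maximum sum: 18

The maximum subarray is [14, 4] with sum 18. This subarray runs from index 5 to index 6.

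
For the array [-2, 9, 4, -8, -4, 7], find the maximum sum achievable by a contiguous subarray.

Using Kadane's algorithm on [-2, 9, 4, -8, -4, 7]:

Scanning through the array:
Position 1 (value 9): max_ending_here = 9, max_so_far = 9
Position 2 (value 4): max_ending_here = 13, max_so_far = 13
Position 3 (value -8): max_ending_here = 5, max_so_far = 13
Position 4 (value -4): max_ending_here = 1, max_so_far = 13
Position 5 (value 7): max_ending_here = 8, max_so_far = 13

Maximum subarray: [9, 4]
Maximum sum: 13

The maximum subarray is [9, 4] with sum 13. This subarray runs from index 1 to index 2.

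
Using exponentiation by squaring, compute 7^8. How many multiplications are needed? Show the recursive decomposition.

Computing 7^8 by squaring (build up from 7^1; each line after the first costs one multiplication):

7^1 = 7
7^2 = (7^1)^2 = 7^2 = 49
7^4 = (7^2)^2 = 49^2 = 2401
7^8 = (7^4)^2 = 2401^2 = 5764801

Result: 5764801
Multiplications needed: 3 (3 lines after 7^1)

7^8 = 5764801. Using exponentiation by squaring, this requires 3 multiplications. The key idea: if the exponent is even, square the half-power; if odd, multiply by the base once.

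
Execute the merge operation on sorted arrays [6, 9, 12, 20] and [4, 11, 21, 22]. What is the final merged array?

Merging process:

Compare 6 vs 4: take 4 from right. Merged: [4]
Compare 6 vs 11: take 6 from left. Merged: [4, 6]
Compare 9 vs 11: take 9 from left. Merged: [4, 6, 9]
Compare 12 vs 11: take 11 from right. Merged: [4, 6, 9, 11]
Compare 12 vs 21: take 12 from left. Merged: [4, 6, 9, 11, 12]
Compare 20 vs 21: take 20 from left. Merged: [4, 6, 9, 11, 12, 20]
Append remaining from right: [21, 22]. Merged: [4, 6, 9, 11, 12, 20, 21, 22]

Final merged array: [4, 6, 9, 11, 12, 20, 21, 22]
Total comparisons: 6

The merged array is [4, 6, 9, 11, 12, 20, 21, 22], requiring 6 comparisons. The merge step runs in O(n) time where n is the total number of elements.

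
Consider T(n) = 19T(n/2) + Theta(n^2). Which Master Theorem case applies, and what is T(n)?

Master Theorem for T(n) = 19T(n/2) + O(n^2):

a = 19, b = 2, c = 2
log_b(a) = log_2(19) = 4.2479

Case 1: c = 2 < log_2(19) = 4.2479
T(n) = O(n^(log_2 19))

For T(n) = 19T(n/2) + O(n^2): log_2(19) = 4.2479. This is Case 1 of the Master Theorem (c < log_b(a), work dominated by leaves), giving O(n^(log_2 19)).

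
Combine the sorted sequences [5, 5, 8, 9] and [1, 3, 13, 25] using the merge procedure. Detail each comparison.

Merging process:

Compare 5 vs 1: take 1 from right. Merged: [1]
Compare 5 vs 3: take 3 from right. Merged: [1, 3]
Compare 5 vs 13: take 5 from left. Merged: [1, 3, 5]
Compare 5 vs 13: take 5 from left. Merged: [1, 3, 5, 5]
Compare 8 vs 13: take 8 from left. Merged: [1, 3, 5, 5, 8]
Compare 9 vs 13: take 9 from left. Merged: [1, 3, 5, 5, 8, 9]
Append remaining from right: [13, 25]. Merged: [1, 3, 5, 5, 8, 9, 13, 25]

Final merged array: [1, 3, 5, 5, 8, 9, 13, 25]
Total comparisons: 6

The merged array is [1, 3, 5, 5, 8, 9, 13, 25], requiring 6 comparisons. The merge step runs in O(n) time where n is the total number of elements.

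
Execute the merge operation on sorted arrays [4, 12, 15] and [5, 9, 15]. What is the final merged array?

Merging process:

Compare 4 vs 5: take 4 from left. Merged: [4]
Compare 12 vs 5: take 5 from right. Merged: [4, 5]
Compare 12 vs 9: take 9 from right. Merged: [4, 5, 9]
Compare 12 vs 15: take 12 from left. Merged: [4, 5, 9, 12]
Compare 15 vs 15: take 15 from left. Merged: [4, 5, 9, 12, 15]
Append remaining from right: [15]. Merged: [4, 5, 9, 12, 15, 15]

Final merged array: [4, 5, 9, 12, 15, 15]
Total comparisons: 5

The merged array is [4, 5, 9, 12, 15, 15], requiring 5 comparisons. The merge step runs in O(n) time where n is the total number of elements.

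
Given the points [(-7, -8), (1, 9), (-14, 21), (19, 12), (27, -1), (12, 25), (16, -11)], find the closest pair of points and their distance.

Computing all pairwise distances among 7 points:

d((-7, -8), (1, 9)) = 18.7883
d((-7, -8), (-14, 21)) = 29.8329
d((-7, -8), (19, 12)) = 32.8024
d((-7, -8), (27, -1)) = 34.7131
d((-7, -8), (12, 25)) = 38.0789
d((-7, -8), (16, -11)) = 23.1948
d((1, 9), (-14, 21)) = 19.2094
d((1, 9), (19, 12)) = 18.2483
d((1, 9), (27, -1)) = 27.8568
d((1, 9), (12, 25)) = 19.4165
d((1, 9), (16, -11)) = 25.0
d((-14, 21), (19, 12)) = 34.2053
d((-14, 21), (27, -1)) = 46.5296
d((-14, 21), (12, 25)) = 26.3059
d((-14, 21), (16, -11)) = 43.8634
d((19, 12), (27, -1)) = 15.2643
d((19, 12), (12, 25)) = 14.7648 <-- minimum
d((19, 12), (16, -11)) = 23.1948
d((27, -1), (12, 25)) = 30.0167
d((27, -1), (16, -11)) = 14.8661
d((12, 25), (16, -11)) = 36.2215

Closest pair: (19, 12) and (12, 25) with distance 14.7648

The closest pair is (19, 12) and (12, 25) with Euclidean distance 14.7648. For 7 points, brute-force pairwise comparison is shown above. For large n, the divide-and-conquer algorithm (sort by x, recurse on halves, check the dividing strip) achieves O(n log n).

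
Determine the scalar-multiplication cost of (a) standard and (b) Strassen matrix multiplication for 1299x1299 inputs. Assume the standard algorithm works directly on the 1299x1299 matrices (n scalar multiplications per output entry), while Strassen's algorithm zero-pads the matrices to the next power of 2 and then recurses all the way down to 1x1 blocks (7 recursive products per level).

Matrix multiplication for 1299x1299 matrices:

Strassen's algorithm requires power-of-2 dimensions. Pad 1299x1299 to 2048x2048 (next power of 2).

Standard algorithm: 1299^3 = 2191933899 multiplications
Strassen's algorithm: 7^(log2(2048)) = 7^11 = 1977326743 multiplications
Savings: 2191933899 - 1977326743 = 214607156 multiplications

Standard: 2191933899 multiplications (1299^3). Strassen: 1977326743 multiplications (7^11, after padding to 2048x2048). Strassen reduces 8 recursive multiplications to 7 at each level.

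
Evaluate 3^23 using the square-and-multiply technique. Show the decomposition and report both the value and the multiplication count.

Computing 3^23 by squaring (build up from 3^1; each line after the first costs one multiplication):

3^1 = 3
3^2 = (3^1)^2 = 3^2 = 9
3^4 = (3^2)^2 = 9^2 = 81
3^5 = 3 * 3^4 = 3 * 81 = 243
3^10 = (3^5)^2 = 243^2 = 59049
3^11 = 3 * 3^10 = 3 * 59049 = 177147
3^22 = (3^11)^2 = 177147^2 = 31381059609
3^23 = 3 * 3^22 = 3 * 31381059609 = 94143178827

Result: 94143178827
Multiplications needed: 7 (7 lines after 3^1)

3^23 = 94143178827. Using exponentiation by squaring, this requires 7 multiplications. The key idea: if the exponent is even, square the half-power; if odd, multiply by the base once.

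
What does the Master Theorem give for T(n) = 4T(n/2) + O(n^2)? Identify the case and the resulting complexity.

Master Theorem for T(n) = 4T(n/2) + O(n^2):

a = 4, b = 2, c = 2
log_b(a) = log_2(4) = 2.0000

Case 2: c = 2 = log_2(4) = 2.0000
T(n) = O(n^2 log n) = O(n^2 log n)

For T(n) = 4T(n/2) + O(n^2): log_2(4) = 2.0000. This is Case 2 of the Master Theorem (c = log_b(a), equal work at all levels), giving O(n^2 log n).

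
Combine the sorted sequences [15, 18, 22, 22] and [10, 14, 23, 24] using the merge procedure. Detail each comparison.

Merging process:

Compare 15 vs 10: take 10 from right. Merged: [10]
Compare 15 vs 14: take 14 from right. Merged: [10, 14]
Compare 15 vs 23: take 15 from left. Merged: [10, 14, 15]
Compare 18 vs 23: take 18 from left. Merged: [10, 14, 15, 18]
Compare 22 vs 23: take 22 from left. Merged: [10, 14, 15, 18, 22]
Compare 22 vs 23: take 22 from left. Merged: [10, 14, 15, 18, 22, 22]
Append remaining from right: [23, 24]. Merged: [10, 14, 15, 18, 22, 22, 23, 24]

Final merged array: [10, 14, 15, 18, 22, 22, 23, 24]
Total comparisons: 6

The merged array is [10, 14, 15, 18, 22, 22, 23, 24], requiring 6 comparisons. The merge step runs in O(n) time where n is the total number of elements.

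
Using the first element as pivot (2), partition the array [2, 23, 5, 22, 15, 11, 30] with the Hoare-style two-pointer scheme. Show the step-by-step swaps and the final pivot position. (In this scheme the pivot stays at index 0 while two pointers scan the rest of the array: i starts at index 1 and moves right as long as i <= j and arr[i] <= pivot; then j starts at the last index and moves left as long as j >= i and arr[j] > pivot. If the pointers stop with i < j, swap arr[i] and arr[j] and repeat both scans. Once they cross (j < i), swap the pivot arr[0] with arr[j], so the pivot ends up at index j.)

Hoare-style two-pointer partition with pivot = 2:

Initial array: [2, 23, 5, 22, 15, 11, 30]

Pointers start at i = 1, j = 6.
i ends at 1, j ends at 0: the pointers have crossed (j < i), so scanning stops.

j = 0, so swapping arr[0] with arr[j] leaves the pivot at position 0: [2, 23, 5, 22, 15, 11, 30]
Pivot position: 0

After partitioning with pivot 2, the array becomes [2, 23, 5, 22, 15, 11, 30]. The pivot is placed at index 0. All elements to the left of the pivot are <= 2, and all elements to the right are > 2.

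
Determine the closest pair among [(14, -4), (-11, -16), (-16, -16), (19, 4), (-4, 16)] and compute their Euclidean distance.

Computing all pairwise distances among 5 points:

d((14, -4), (-11, -16)) = 27.7308
d((14, -4), (-16, -16)) = 32.311
d((14, -4), (19, 4)) = 9.434
d((14, -4), (-4, 16)) = 26.9072
d((-11, -16), (-16, -16)) = 5.0 <-- minimum
d((-11, -16), (19, 4)) = 36.0555
d((-11, -16), (-4, 16)) = 32.7567
d((-16, -16), (19, 4)) = 40.3113
d((-16, -16), (-4, 16)) = 34.176
d((19, 4), (-4, 16)) = 25.9422

Closest pair: (-11, -16) and (-16, -16) with distance 5.0

The closest pair is (-11, -16) and (-16, -16) with Euclidean distance 5.0. For 5 points, brute-force pairwise comparison is shown above. For large n, the divide-and-conquer algorithm (sort by x, recurse on halves, check the dividing strip) achieves O(n log n).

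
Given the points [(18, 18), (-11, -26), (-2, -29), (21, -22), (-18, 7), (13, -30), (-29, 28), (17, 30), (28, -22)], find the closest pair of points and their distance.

Computing all pairwise distances among 9 points:

d((18, 18), (-11, -26)) = 52.6972
d((18, 18), (-2, -29)) = 51.0784
d((18, 18), (21, -22)) = 40.1123
d((18, 18), (-18, 7)) = 37.6431
d((18, 18), (13, -30)) = 48.2597
d((18, 18), (-29, 28)) = 48.0521
d((18, 18), (17, 30)) = 12.0416
d((18, 18), (28, -22)) = 41.2311
d((-11, -26), (-2, -29)) = 9.4868
d((-11, -26), (21, -22)) = 32.249
d((-11, -26), (-18, 7)) = 33.7343
d((-11, -26), (13, -30)) = 24.3311
d((-11, -26), (-29, 28)) = 56.921
d((-11, -26), (17, 30)) = 62.6099
d((-11, -26), (28, -22)) = 39.2046
d((-2, -29), (21, -22)) = 24.0416
d((-2, -29), (-18, 7)) = 39.3954
d((-2, -29), (13, -30)) = 15.0333
d((-2, -29), (-29, 28)) = 63.0714
d((-2, -29), (17, 30)) = 61.9839
d((-2, -29), (28, -22)) = 30.8058
d((21, -22), (-18, 7)) = 48.6004
d((21, -22), (13, -30)) = 11.3137
d((21, -22), (-29, 28)) = 70.7107
d((21, -22), (17, 30)) = 52.1536
d((21, -22), (28, -22)) = 7.0 <-- minimum
d((-18, 7), (13, -30)) = 48.2701
d((-18, 7), (-29, 28)) = 23.7065
d((-18, 7), (17, 30)) = 41.8808
d((-18, 7), (28, -22)) = 54.3783
d((13, -30), (-29, 28)) = 71.6101
d((13, -30), (17, 30)) = 60.1332
d((13, -30), (28, -22)) = 17.0
d((-29, 28), (17, 30)) = 46.0435
d((-29, 28), (28, -22)) = 75.8222
d((17, 30), (28, -22)) = 53.1507

Closest pair: (21, -22) and (28, -22) with distance 7.0

The closest pair is (21, -22) and (28, -22) with Euclidean distance 7.0. For 9 points, brute-force pairwise comparison is shown above. For large n, the divide-and-conquer algorithm (sort by x, recurse on halves, check the dividing strip) achieves O(n log n).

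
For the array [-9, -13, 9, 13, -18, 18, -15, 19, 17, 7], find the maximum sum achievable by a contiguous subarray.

Using Kadane's algorithm on [-9, -13, 9, 13, -18, 18, -15, 19, 17, 7]:

Scanning through the array:
Position 1 (value -13): max_ending_here = -13, max_so_far = -9
Position 2 (value 9): max_ending_here = 9, max_so_far = 9
Position 3 (value 13): max_ending_here = 22, max_so_far = 22
Position 4 (value -18): max_ending_here = 4, max_so_far = 22
Position 5 (value 18): max_ending_here = 22, max_so_far = 22
Position 6 (value -15): max_ending_here = 7, max_so_far = 22
Position 7 (value 19): max_ending_here = 26, max_so_far = 26
Position 8 (value 17): max_ending_here = 43, max_so_far = 43
Position 9 (value 7): max_ending_here = 50, max_so_far = 50

Maximum subarray: [9, 13, -18, 18, -15, 19, 17, 7]
Maximum sum: 50

The maximum subarray is [9, 13, -18, 18, -15, 19, 17, 7] with sum 50. This subarray runs from index 2 to index 9.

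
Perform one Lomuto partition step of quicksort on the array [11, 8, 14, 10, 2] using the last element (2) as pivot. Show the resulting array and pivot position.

Lomuto partition with pivot = 2:

Initial array: [11, 8, 14, 10, 2]

arr[0]=11 > 2: no swap
arr[1]=8 > 2: no swap
arr[2]=14 > 2: no swap
arr[3]=10 > 2: no swap

Place pivot at position 0: [2, 8, 14, 10, 11]
Pivot position: 0

After partitioning with pivot 2, the array becomes [2, 8, 14, 10, 11]. The pivot is placed at index 0. All elements to the left of the pivot are <= 2, and all elements to the right are > 2.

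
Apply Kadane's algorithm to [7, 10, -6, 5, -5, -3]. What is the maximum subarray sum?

Using Kadane's algorithm on [7, 10, -6, 5, -5, -3]:

Scanning through the array:
Position 1 (value 10): max_ending_here = 17, max_so_far = 17
Position 2 (value -6): max_ending_here = 11, max_so_far = 17
Position 3 (value 5): max_ending_here = 16, max_so_far = 17
Position 4 (value -5): max_ending_here = 11, max_so_far = 17
Position 5 (value -3): max_ending_here = 8, max_so_far = 17

Maximum subarray: [7, 10]
Maximum sum: 17

The maximum subarray is [7, 10] with sum 17. This subarray runs from index 0 to index 1.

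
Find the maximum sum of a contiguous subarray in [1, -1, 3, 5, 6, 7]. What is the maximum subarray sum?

Using Kadane's algorithm on [1, -1, 3, 5, 6, 7]:

Scanning through the array:
Position 1 (value -1): max_ending_here = 0, max_so_far = 1
Position 2 (value 3): max_ending_here = 3, max_so_far = 3
Position 3 (value 5): max_ending_here = 8, max_so_far = 8
Position 4 (value 6): max_ending_here = 14, max_so_far = 14
Position 5 (value 7): max_ending_here = 21, max_so_far = 21

Maximum subarray: [1, -1, 3, 5, 6, 7]
Maximum sum: 21

The maximum subarray is [1, -1, 3, 5, 6, 7] with sum 21. This subarray runs from index 0 to index 5.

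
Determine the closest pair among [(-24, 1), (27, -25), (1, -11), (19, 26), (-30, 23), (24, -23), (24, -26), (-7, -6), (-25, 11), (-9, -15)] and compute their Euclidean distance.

Computing all pairwise distances among 10 points:

d((-24, 1), (27, -25)) = 57.2451
d((-24, 1), (1, -11)) = 27.7308
d((-24, 1), (19, 26)) = 49.7393
d((-24, 1), (-30, 23)) = 22.8035
d((-24, 1), (24, -23)) = 53.6656
d((-24, 1), (24, -26)) = 55.0727
d((-24, 1), (-7, -6)) = 18.3848
d((-24, 1), (-25, 11)) = 10.0499
d((-24, 1), (-9, -15)) = 21.9317
d((27, -25), (1, -11)) = 29.5296
d((27, -25), (19, 26)) = 51.6236
d((27, -25), (-30, 23)) = 74.5185
d((27, -25), (24, -23)) = 3.6056
d((27, -25), (24, -26)) = 3.1623
d((27, -25), (-7, -6)) = 38.9487
d((27, -25), (-25, 11)) = 63.2456
d((27, -25), (-9, -15)) = 37.3631
d((1, -11), (19, 26)) = 41.1461
d((1, -11), (-30, 23)) = 46.0109
d((1, -11), (24, -23)) = 25.9422
d((1, -11), (24, -26)) = 27.4591
d((1, -11), (-7, -6)) = 9.434
d((1, -11), (-25, 11)) = 34.0588
d((1, -11), (-9, -15)) = 10.7703
d((19, 26), (-30, 23)) = 49.0918
d((19, 26), (24, -23)) = 49.2544
d((19, 26), (24, -26)) = 52.2398
d((19, 26), (-7, -6)) = 41.2311
d((19, 26), (-25, 11)) = 46.4866
d((19, 26), (-9, -15)) = 49.6488
d((-30, 23), (24, -23)) = 70.9366
d((-30, 23), (24, -26)) = 72.9178
d((-30, 23), (-7, -6)) = 37.0135
d((-30, 23), (-25, 11)) = 13.0
d((-30, 23), (-9, -15)) = 43.4166
d((24, -23), (24, -26)) = 3.0 <-- minimum
d((24, -23), (-7, -6)) = 35.3553
d((24, -23), (-25, 11)) = 59.6406
d((24, -23), (-9, -15)) = 33.9559
d((24, -26), (-7, -6)) = 36.8917
d((24, -26), (-25, 11)) = 61.4003
d((24, -26), (-9, -15)) = 34.7851
d((-7, -6), (-25, 11)) = 24.7588
d((-7, -6), (-9, -15)) = 9.2195
d((-25, 11), (-9, -15)) = 30.5287

Closest pair: (24, -23) and (24, -26) with distance 3.0

The closest pair is (24, -23) and (24, -26) with Euclidean distance 3.0. For 10 points, brute-force pairwise comparison is shown above. For large n, the divide-and-conquer algorithm (sort by x, recurse on halves, check the dividing strip) achieves O(n log n).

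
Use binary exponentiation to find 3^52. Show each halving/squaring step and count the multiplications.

Computing 3^52 by squaring (build up from 3^1; each line after the first costs one multiplication):

3^1 = 3
3^2 = (3^1)^2 = 3^2 = 9
3^3 = 3 * 3^2 = 3 * 9 = 27
3^6 = (3^3)^2 = 27^2 = 729
3^12 = (3^6)^2 = 729^2 = 531441
3^13 = 3 * 3^12 = 3 * 531441 = 1594323
3^26 = (3^13)^2 = 1594323^2 = 2541865828329
3^52 = (3^26)^2 = 2541865828329^2 = 6461081889226673298932241

Result: 6461081889226673298932241
Multiplications needed: 7 (7 lines after 3^1)

3^52 = 6461081889226673298932241. Using exponentiation by squaring, this requires 7 multiplications. The key idea: if the exponent is even, square the half-power; if odd, multiply by the base once.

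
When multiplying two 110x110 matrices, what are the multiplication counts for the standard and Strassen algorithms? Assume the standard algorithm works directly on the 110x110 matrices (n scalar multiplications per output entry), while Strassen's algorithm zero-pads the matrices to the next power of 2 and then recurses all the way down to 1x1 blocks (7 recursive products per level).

Matrix multiplication for 110x110 matrices:

Strassen's algorithm requires power-of-2 dimensions. Pad 110x110 to 128x128 (next power of 2).

Standard algorithm: 110^3 = 1331000 multiplications
Strassen's algorithm: 7^(log2(128)) = 7^7 = 823543 multiplications
Savings: 1331000 - 823543 = 507457 multiplications

Standard: 1331000 multiplications (110^3). Strassen: 823543 multiplications (7^7, after padding to 128x128). Strassen reduces 8 recursive multiplications to 7 at each level.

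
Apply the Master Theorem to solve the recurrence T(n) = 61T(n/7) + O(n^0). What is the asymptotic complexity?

Master Theorem for T(n) = 61T(n/7) + O(n^0):

a = 61, b = 7, c = 0
log_b(a) = log_7(61) = 2.1126

Case 1: c = 0 < log_7(61) = 2.1126
T(n) = O(n^(log_7 61))

For T(n) = 61T(n/7) + O(n^0): log_7(61) = 2.1126. This is Case 1 of the Master Theorem (c < log_b(a), work dominated by leaves), giving O(n^(log_7 61)).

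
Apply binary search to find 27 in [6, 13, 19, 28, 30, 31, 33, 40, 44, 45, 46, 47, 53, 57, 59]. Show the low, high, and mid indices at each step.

Binary search for 27 in [6, 13, 19, 28, 30, 31, 33, 40, 44, 45, 46, 47, 53, 57, 59]:

lo=0, hi=14, mid=7, arr[mid]=40 -> 40 > 27, search left half
lo=0, hi=6, mid=3, arr[mid]=28 -> 28 > 27, search left half
lo=0, hi=2, mid=1, arr[mid]=13 -> 13 < 27, search right half
lo=2, hi=2, mid=2, arr[mid]=19 -> 19 < 27, search right half
lo=3 > hi=2, target 27 not found

Binary search determines that 27 is not in the array after 4 comparisons. The search space was exhausted without finding the target.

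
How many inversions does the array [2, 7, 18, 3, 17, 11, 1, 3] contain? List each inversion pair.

Finding inversions in [2, 7, 18, 3, 17, 11, 1, 3]:

(0, 6): arr[0]=2 > arr[6]=1
(1, 3): arr[1]=7 > arr[3]=3
(1, 6): arr[1]=7 > arr[6]=1
(1, 7): arr[1]=7 > arr[7]=3
(2, 3): arr[2]=18 > arr[3]=3
(2, 4): arr[2]=18 > arr[4]=17
(2, 5): arr[2]=18 > arr[5]=11
(2, 6): arr[2]=18 > arr[6]=1
(2, 7): arr[2]=18 > arr[7]=3
(3, 6): arr[3]=3 > arr[6]=1
(4, 5): arr[4]=17 > arr[5]=11
(4, 6): arr[4]=17 > arr[6]=1
(4, 7): arr[4]=17 > arr[7]=3
(5, 6): arr[5]=11 > arr[6]=1
(5, 7): arr[5]=11 > arr[7]=3

Total inversions: 15

The array has 15 inversion(s): (0,6), (1,3), (1,6), (1,7), (2,3), (2,4), (2,5), (2,6), (2,7), (3,6), (4,5), (4,6), (4,7), (5,6), (5,7). Each pair (i,j) satisfies i < j and arr[i] > arr[j].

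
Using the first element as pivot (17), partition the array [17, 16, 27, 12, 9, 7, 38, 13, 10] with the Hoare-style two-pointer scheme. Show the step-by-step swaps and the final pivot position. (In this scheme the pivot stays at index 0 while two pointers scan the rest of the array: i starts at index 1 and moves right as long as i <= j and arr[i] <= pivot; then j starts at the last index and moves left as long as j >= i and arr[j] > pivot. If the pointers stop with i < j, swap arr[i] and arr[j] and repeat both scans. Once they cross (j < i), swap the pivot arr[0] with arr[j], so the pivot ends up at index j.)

Hoare-style two-pointer partition with pivot = 17:

Initial array: [17, 16, 27, 12, 9, 7, 38, 13, 10]

Pointers start at i = 1, j = 8.
i stops at index 2 (arr[2]=27 > 17), j stops at index 8 (arr[8]=10 <= 17): swap arr[2] and arr[8], array becomes [17, 16, 10, 12, 9, 7, 38, 13, 27]
i stops at index 6 (arr[6]=38 > 17), j stops at index 7 (arr[7]=13 <= 17): swap arr[6] and arr[7], array becomes [17, 16, 10, 12, 9, 7, 13, 38, 27]
i ends at 7, j ends at 6: the pointers have crossed (j < i), so scanning stops.

Swap pivot arr[0] with arr[6] to place pivot at position 6: [13, 16, 10, 12, 9, 7, 17, 38, 27]
Pivot position: 6

After partitioning with pivot 17, the array becomes [13, 16, 10, 12, 9, 7, 17, 38, 27]. The pivot is placed at index 6. All elements to the left of the pivot are <= 17, and all elements to the right are > 17.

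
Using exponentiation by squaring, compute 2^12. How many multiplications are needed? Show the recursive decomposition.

Computing 2^12 by squaring (build up from 2^1; each line after the first costs one multiplication):

2^1 = 2
2^2 = (2^1)^2 = 2^2 = 4
2^3 = 2 * 2^2 = 2 * 4 = 8
2^6 = (2^3)^2 = 8^2 = 64
2^12 = (2^6)^2 = 64^2 = 4096

Result: 4096
Multiplications needed: 4 (4 lines after 2^1)

2^12 = 4096. Using exponentiation by squaring, this requires 4 multiplications. The key idea: if the exponent is even, square the half-power; if odd, multiply by the base once.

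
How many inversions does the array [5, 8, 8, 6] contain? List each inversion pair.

Finding inversions in [5, 8, 8, 6]:

(1, 3): arr[1]=8 > arr[3]=6
(2, 3): arr[2]=8 > arr[3]=6

Total inversions: 2

The array has 2 inversion(s): (1,3), (2,3). Each pair (i,j) satisfies i < j and arr[i] > arr[j].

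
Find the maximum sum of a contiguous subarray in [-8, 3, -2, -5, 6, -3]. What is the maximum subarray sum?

Using Kadane's algorithm on [-8, 3, -2, -5, 6, -3]:

Scanning through the array:
Position 1 (value 3): max_ending_here = 3, max_so_far = 3
Position 2 (value -2): max_ending_here = 1, max_so_far = 3
Position 3 (value -5): max_ending_here = -4, max_so_far = 3
Position 4 (value 6): max_ending_here = 6, max_so_far = 6
Position 5 (value -3): max_ending_here = 3, max_so_far = 6

Maximum subarray: [6]
Maximum sum: 6

The maximum subarray is [6] with sum 6. This subarray runs from index 4 to index 4.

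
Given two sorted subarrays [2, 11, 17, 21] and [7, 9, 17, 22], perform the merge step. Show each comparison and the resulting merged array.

Merging process:

Compare 2 vs 7: take 2 from left. Merged: [2]
Compare 11 vs 7: take 7 from right. Merged: [2, 7]
Compare 11 vs 9: take 9 from right. Merged: [2, 7, 9]
Compare 11 vs 17: take 11 from left. Merged: [2, 7, 9, 11]
Compare 17 vs 17: take 17 from left. Merged: [2, 7, 9, 11, 17]
Compare 21 vs 17: take 17 from right. Merged: [2, 7, 9, 11, 17, 17]
Compare 21 vs 22: take 21 from left. Merged: [2, 7, 9, 11, 17, 17, 21]
Append remaining from right: [22]. Merged: [2, 7, 9, 11, 17, 17, 21, 22]

Final merged array: [2, 7, 9, 11, 17, 17, 21, 22]
Total comparisons: 7

The merged array is [2, 7, 9, 11, 17, 17, 21, 22], requiring 7 comparisons. The merge step runs in O(n) time where n is the total number of elements.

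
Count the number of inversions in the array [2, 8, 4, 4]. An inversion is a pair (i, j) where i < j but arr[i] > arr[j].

Finding inversions in [2, 8, 4, 4]:

(1, 2): arr[1]=8 > arr[2]=4
(1, 3): arr[1]=8 > arr[3]=4

Total inversions: 2

The array has 2 inversion(s): (1,2), (1,3). Each pair (i,j) satisfies i < j and arr[i] > arr[j].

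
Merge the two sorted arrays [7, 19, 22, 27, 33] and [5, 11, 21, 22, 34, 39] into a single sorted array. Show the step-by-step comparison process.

Merging process:

Compare 7 vs 5: take 5 from right. Merged: [5]
Compare 7 vs 11: take 7 from left. Merged: [5, 7]
Compare 19 vs 11: take 11 from right. Merged: [5, 7, 11]
Compare 19 vs 21: take 19 from left. Merged: [5, 7, 11, 19]
Compare 22 vs 21: take 21 from right. Merged: [5, 7, 11, 19, 21]
Compare 22 vs 22: take 22 from left. Merged: [5, 7, 11, 19, 21, 22]
Compare 27 vs 22: take 22 from right. Merged: [5, 7, 11, 19, 21, 22, 22]
Compare 27 vs 34: take 27 from left. Merged: [5, 7, 11, 19, 21, 22, 22, 27]
Compare 33 vs 34: take 33 from left. Merged: [5, 7, 11, 19, 21, 22, 22, 27, 33]
Append remaining from right: [34, 39]. Merged: [5, 7, 11, 19, 21, 22, 22, 27, 33, 34, 39]

Final merged array: [5, 7, 11, 19, 21, 22, 22, 27, 33, 34, 39]
Total comparisons: 9

The merged array is [5, 7, 11, 19, 21, 22, 22, 27, 33, 34, 39], requiring 9 comparisons. The merge step runs in O(n) time where n is the total number of elements.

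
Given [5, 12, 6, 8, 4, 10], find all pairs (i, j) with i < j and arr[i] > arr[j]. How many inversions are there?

Finding inversions in [5, 12, 6, 8, 4, 10]:

(0, 4): arr[0]=5 > arr[4]=4
(1, 2): arr[1]=12 > arr[2]=6
(1, 3): arr[1]=12 > arr[3]=8
(1, 4): arr[1]=12 > arr[4]=4
(1, 5): arr[1]=12 > arr[5]=10
(2, 4): arr[2]=6 > arr[4]=4
(3, 4): arr[3]=8 > arr[4]=4

Total inversions: 7

The array has 7 inversion(s): (0,4), (1,2), (1,3), (1,4), (1,5), (2,4), (3,4). Each pair (i,j) satisfies i < j and arr[i] > arr[j].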